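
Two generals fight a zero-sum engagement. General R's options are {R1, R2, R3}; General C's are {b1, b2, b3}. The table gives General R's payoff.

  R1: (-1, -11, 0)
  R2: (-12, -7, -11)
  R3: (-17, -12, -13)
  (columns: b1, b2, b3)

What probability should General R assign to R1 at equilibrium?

Row minima: R1 → -11, R2 → -12, R3 → -17; maximin = -11.
Column maxima: b1 → -1, b2 → -7, b3 → 0; minimax = -7.
-11 ≠ -7, so there is no saddle point; optimal play is mixed.
R3 is strictly dominated by R1, so General R never plays it.
b3 is strictly dominated by b1 (it gives General R strictly more in every row), so General C never plays it.
On the remaining 2×2 (R1, R2 vs b1, b2):
Let General R play R1 with probability p. Expected payoff against b1: (-1)p + (-12)(1−p) = 11p − 12; against b2: (-11)p + (-7)(1−p) = −4p − 7.
Setting these equal: 11p − 12 = −4p − 7 ⇒ 15p = 5 ⇒ p = 1/3, and the value is (11)·(1/3) − 12 = -25/3.
For General C: with q = P(b1), equating R1's and R2's payoffs gives 10q − 11 = −5q − 7 ⇒ q = 4/15.

1/3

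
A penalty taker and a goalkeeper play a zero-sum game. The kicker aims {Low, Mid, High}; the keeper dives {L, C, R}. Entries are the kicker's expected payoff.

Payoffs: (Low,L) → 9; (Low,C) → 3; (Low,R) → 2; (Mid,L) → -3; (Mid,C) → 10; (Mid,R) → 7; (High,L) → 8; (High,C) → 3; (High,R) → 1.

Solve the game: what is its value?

69/17

Row minima: Low → 2, Mid → -3, High → 1; maximin = 2.
Column maxima: L → 9, C → 10, R → 7; minimax = 7.
2 ≠ 7, so there is no saddle point; optimal play is mixed.
C is strictly dominated by R (it gives the kicker strictly more in every row), so the keeper never plays it.
With C eliminated, High is strictly dominated by Low (Low gives the kicker strictly more in every remaining column), so the kicker never plays it.
On the remaining 2×2 (Low, Mid vs L, R):
Let the kicker play Low with probability p. Expected payoff against L: 9p + (-3)(1−p) = 12p − 3; against R: 2p + 7(1−p) = −5p + 7.
Setting these equal: 12p − 3 = −5p + 7 ⇒ 17p = 10 ⇒ p = 10/17, and the value is (12)·(10/17) − 3 = 69/17.
For the keeper: with q = P(L), equating Low's and Mid's payoffs gives 7q + 2 = −10q + 7 ⇒ q = 5/17.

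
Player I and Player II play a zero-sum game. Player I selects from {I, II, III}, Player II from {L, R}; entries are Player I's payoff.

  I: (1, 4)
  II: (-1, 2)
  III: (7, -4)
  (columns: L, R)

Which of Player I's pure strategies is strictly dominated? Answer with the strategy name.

I gives a strictly higher payoff than II against every column: 1 > -1, 4 > 2.
So II is strictly dominated and Player I never plays it.

II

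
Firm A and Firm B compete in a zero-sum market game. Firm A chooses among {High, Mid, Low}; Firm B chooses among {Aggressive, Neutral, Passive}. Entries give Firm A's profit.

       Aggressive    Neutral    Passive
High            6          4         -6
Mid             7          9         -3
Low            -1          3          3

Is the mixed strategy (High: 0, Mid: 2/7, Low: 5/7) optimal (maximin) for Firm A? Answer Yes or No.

Yes

Against Aggressive this mix gives (2/7)·7 + (5/7)·(-1) = 9/7.
Against Neutral this mix gives (2/7)·9 + (5/7)·3 = 33/7.
Against Passive this mix gives (2/7)·(-3) + (5/7)·3 = 9/7.
All of Firm B's active replies (Aggressive, Passive) yield 9/7, and no column does worse for Firm A. The mix makes Firm B indifferent and guarantees 9/7, so it is optimal.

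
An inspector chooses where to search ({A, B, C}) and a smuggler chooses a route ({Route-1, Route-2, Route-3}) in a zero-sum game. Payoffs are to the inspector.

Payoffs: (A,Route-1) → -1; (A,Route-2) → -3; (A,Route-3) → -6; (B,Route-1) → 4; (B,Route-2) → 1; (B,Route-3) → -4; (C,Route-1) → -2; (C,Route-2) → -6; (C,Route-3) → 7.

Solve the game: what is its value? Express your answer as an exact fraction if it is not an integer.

Row minima: A → -6, B → -4, C → -6; maximin = -4.
Column maxima: Route-1 → 4, Route-2 → 1, Route-3 → 7; minimax = 1.
-4 ≠ 1, so there is no saddle point; optimal play is mixed.
A is strictly dominated by B, so the inspector never plays it.
Route-1 is strictly dominated by Route-2 (it gives the inspector strictly more in every row), so the smuggler never plays it.
On the remaining 2×2 (B, C vs Route-2, Route-3):
Let the inspector play B with probability p. Expected payoff against Route-2: 1p + (-6)(1−p) = 7p − 6; against Route-3: (-4)p + 7(1−p) = −11p + 7.
Setting these equal: 7p − 6 = −11p + 7 ⇒ 18p = 13 ⇒ p = 13/18, and the value is (7)·(13/18) − 6 = -17/18.
For the smuggler: with q = P(Route-2), equating B's and C's payoffs gives 5q − 4 = −13q + 7 ⇒ q = 11/18.

-17/18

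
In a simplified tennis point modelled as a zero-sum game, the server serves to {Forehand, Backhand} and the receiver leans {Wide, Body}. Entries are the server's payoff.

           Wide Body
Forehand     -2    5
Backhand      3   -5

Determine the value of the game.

1/3

Row minima: Forehand → -2, Backhand → -5; maximin = -2.
Column maxima: Wide → 3, Body → 5; minimax = 3.
-2 ≠ 3, so there is no saddle point; optimal play is mixed.
Let the server play Forehand with probability p. Expected payoff against Wide: (-2)p + 3(1−p) = −5p + 3; against Body: 5p + (-5)(1−p) = 10p − 5.
Setting these equal: −5p + 3 = 10p − 5 ⇒ −15p = -8 ⇒ p = 8/15, and the value is (-5)·(8/15) + 3 = 1/3.
For the receiver: with q = P(Wide), equating Forehand's and Backhand's payoffs gives −7q + 5 = 8q − 5 ⇒ q = 2/3.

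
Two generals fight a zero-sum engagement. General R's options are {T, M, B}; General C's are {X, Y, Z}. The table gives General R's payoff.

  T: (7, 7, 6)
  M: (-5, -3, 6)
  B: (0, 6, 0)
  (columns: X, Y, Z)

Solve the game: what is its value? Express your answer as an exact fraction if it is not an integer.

6

Row minima: T → 6, M → -5, B → 0; maximin = 6.
Column maxima: X → 7, Y → 7, Z → 6; minimax = 6.
Since maximin = minimax = 6, there is a saddle point and the value is 6.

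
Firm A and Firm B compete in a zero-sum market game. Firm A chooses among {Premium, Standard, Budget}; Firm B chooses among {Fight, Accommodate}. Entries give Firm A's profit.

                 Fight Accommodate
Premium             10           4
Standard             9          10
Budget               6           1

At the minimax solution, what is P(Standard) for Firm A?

6/7

Row minima: Premium → 4, Standard → 9, Budget → 1; maximin = 9.
Column maxima: Fight → 10, Accommodate → 10; minimax = 10.
9 ≠ 10, so there is no saddle point; optimal play is mixed.
Budget is strictly dominated by Premium, so Firm A never plays it.
On the remaining 2×2 (Premium, Standard vs Fight, Accommodate):
Let Firm A play Premium with probability p. Expected payoff against Fight: 10p + 9(1−p) = p + 9; against Accommodate: 4p + 10(1−p) = −6p + 10.
Setting these equal: p + 9 = −6p + 10 ⇒ 7p = 1 ⇒ p = 1/7, and the value is (1)·(1/7) + 9 = 64/7.
For Firm B: with q = P(Fight), equating Premium's and Standard's payoffs gives 6q + 4 = −q + 10 ⇒ q = 6/7.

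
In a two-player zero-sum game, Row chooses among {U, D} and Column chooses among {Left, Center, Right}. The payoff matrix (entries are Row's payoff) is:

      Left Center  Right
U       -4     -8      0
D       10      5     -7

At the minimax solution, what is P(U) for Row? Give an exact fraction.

Row minima: U → -8, D → -7; maximin = -7.
Column maxima: Left → 10, Center → 5, Right → 0; minimax = 0.
-7 ≠ 0, so there is no saddle point; optimal play is mixed.
Left is strictly dominated by Center (it gives Row strictly more in every row), so Column never plays it.
On the remaining 2×2 (U, D vs Center, Right):
Let Row play U with probability p. Expected payoff against Center: (-8)p + 5(1−p) = −13p + 5; against Right: 0p + (-7)(1−p) = 7p − 7.
Setting these equal: −13p + 5 = 7p − 7 ⇒ −20p = -12 ⇒ p = 3/5, and the value is (-13)·(3/5) + 5 = -14/5.
For Column: with q = P(Center), equating U's and D's payoffs gives −8q = 12q − 7 ⇒ q = 7/20.

3/5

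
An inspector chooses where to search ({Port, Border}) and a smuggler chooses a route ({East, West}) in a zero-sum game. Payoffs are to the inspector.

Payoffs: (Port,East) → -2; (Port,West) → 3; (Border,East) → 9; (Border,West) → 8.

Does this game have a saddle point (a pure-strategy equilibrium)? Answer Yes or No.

Row minima: Port → -2, Border → 8; maximin = 8.
Column maxima: East → 9, West → 8; minimax = 8.
maximin = minimax = 8, so a saddle point exists.

Yes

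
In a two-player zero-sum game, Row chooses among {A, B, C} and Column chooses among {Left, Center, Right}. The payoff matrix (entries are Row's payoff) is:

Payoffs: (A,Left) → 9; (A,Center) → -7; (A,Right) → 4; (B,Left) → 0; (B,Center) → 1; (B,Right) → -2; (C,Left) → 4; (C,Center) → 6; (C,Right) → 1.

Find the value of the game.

31/16

Row minima: A → -7, B → -2, C → 1; maximin = 1.
Column maxima: Left → 9, Center → 6, Right → 4; minimax = 4.
1 ≠ 4, so there is no saddle point; optimal play is mixed.
B is strictly dominated by C, so Row never plays it.
Left is strictly dominated by Right (it gives Row strictly more in every row), so Column never plays it.
On the remaining 2×2 (A, C vs Center, Right):
Let Row play A with probability p. Expected payoff against Center: (-7)p + 6(1−p) = −13p + 6; against Right: 4p + 1(1−p) = 3p + 1.
Setting these equal: −13p + 6 = 3p + 1 ⇒ −16p = -5 ⇒ p = 5/16, and the value is (-13)·(5/16) + 6 = 31/16.
For Column: with q = P(Center), equating A's and C's payoffs gives −11q + 4 = 5q + 1 ⇒ q = 3/16.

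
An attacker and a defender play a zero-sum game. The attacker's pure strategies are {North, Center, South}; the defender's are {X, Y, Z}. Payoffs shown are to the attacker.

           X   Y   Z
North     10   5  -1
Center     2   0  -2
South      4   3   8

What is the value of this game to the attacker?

43/11

Row minima: North → -1, Center → -2, South → 3; maximin = 3.
Column maxima: X → 10, Y → 5, Z → 8; minimax = 5.
3 ≠ 5, so there is no saddle point; optimal play is mixed.
Center is strictly dominated by North, so the attacker never plays it.
X is strictly dominated by Y (it gives the attacker strictly more in every row), so the defender never plays it.
On the remaining 2×2 (North, South vs Y, Z):
Let the attacker play North with probability p. Expected payoff against Y: 5p + 3(1−p) = 2p + 3; against Z: (-1)p + 8(1−p) = −9p + 8.
Setting these equal: 2p + 3 = −9p + 8 ⇒ 11p = 5 ⇒ p = 5/11, and the value is (2)·(5/11) + 3 = 43/11.
For the defender: with q = P(Y), equating North's and South's payoffs gives 6q − 1 = −5q + 8 ⇒ q = 9/11.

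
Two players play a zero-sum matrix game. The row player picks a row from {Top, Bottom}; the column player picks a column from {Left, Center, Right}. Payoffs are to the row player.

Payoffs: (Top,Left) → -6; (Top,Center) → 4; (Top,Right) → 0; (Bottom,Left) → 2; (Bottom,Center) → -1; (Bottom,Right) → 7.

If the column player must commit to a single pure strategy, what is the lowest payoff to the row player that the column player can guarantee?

2

Column maxima: Left → 2, Center → 4, Right → 7.
The smallest of these is 2.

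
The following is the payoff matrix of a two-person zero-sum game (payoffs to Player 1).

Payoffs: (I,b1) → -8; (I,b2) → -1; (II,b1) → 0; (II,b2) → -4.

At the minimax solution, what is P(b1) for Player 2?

3/11

Row minima: I → -8, II → -4; maximin = -4.
Column maxima: b1 → 0, b2 → -1; minimax = -1.
-4 ≠ -1, so there is no saddle point; optimal play is mixed.
Let Player 1 play I with probability p. Expected payoff against b1: (-8)p + 0(1−p) = −8p; against b2: (-1)p + (-4)(1−p) = 3p − 4.
Setting these equal: −8p = 3p − 4 ⇒ −11p = -4 ⇒ p = 4/11, and the value is (-8)·(4/11) = -32/11.
For Player 2: with q = P(b1), equating I's and II's payoffs gives −7q − 1 = 4q − 4 ⇒ q = 3/11.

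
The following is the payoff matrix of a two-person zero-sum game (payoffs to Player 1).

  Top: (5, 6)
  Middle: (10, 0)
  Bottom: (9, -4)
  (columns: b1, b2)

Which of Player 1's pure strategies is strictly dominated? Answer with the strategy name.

Middle gives a strictly higher payoff than Bottom against every column: 10 > 9, 0 > -4.
So Bottom is strictly dominated and Player 1 never plays it.

Bottom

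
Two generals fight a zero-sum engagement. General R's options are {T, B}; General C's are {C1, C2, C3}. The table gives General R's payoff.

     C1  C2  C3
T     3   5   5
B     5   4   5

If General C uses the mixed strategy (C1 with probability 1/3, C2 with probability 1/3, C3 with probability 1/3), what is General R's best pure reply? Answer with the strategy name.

Expected payoff of T: (1/3)·3 + (1/3)·5 + (1/3)·5 = 13/3.
Expected payoff of B: (1/3)·5 + (1/3)·4 + (1/3)·5 = 14/3.
The largest is 14/3, so General R's best response is B.

B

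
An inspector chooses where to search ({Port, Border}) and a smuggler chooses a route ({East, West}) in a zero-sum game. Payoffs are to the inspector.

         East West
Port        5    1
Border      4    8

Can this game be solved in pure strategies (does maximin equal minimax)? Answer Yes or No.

No

Row minima: Port → 1, Border → 4; maximin = 4.
Column maxima: East → 5, West → 8; minimax = 5.
4 ≠ 5, so no pure-strategy equilibrium exists.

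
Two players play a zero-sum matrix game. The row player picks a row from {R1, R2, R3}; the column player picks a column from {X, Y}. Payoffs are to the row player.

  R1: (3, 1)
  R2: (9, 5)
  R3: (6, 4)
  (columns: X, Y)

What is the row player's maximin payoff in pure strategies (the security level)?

5

Row minima: R1 → 1, R2 → 5, R3 → 4.
The best of these is 5.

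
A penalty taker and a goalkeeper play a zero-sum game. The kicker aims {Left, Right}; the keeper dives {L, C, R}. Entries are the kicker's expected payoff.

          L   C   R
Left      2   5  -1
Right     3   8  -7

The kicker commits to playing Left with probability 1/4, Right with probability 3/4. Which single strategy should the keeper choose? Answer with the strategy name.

R

If the keeper plays L, the kicker's expected payoff is (1/4)·2 + (3/4)·3 = 11/4.
If the keeper plays C, the kicker's expected payoff is (1/4)·5 + (3/4)·8 = 29/4.
If the keeper plays R, the kicker's expected payoff is (1/4)·(-1) + (3/4)·(-7) = -11/2.
The keeper minimizes the kicker's payoff; the smallest is -11/2, so the best response is R.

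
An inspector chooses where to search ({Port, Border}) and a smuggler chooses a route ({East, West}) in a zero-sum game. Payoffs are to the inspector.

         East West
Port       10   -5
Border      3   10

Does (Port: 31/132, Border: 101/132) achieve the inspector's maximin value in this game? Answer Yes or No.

No

Against East this mix gives (31/132)·10 + (101/132)·3 = 613/132.
Against West this mix gives (31/132)·(-5) + (101/132)·10 = 285/44.
The smuggler will play East, holding the inspector to 613/132. Shifting weight toward the row that does better against East would raise this floor (the equalizing mix achieves 115/22 against both East and West), so the proposed strategy is not optimal.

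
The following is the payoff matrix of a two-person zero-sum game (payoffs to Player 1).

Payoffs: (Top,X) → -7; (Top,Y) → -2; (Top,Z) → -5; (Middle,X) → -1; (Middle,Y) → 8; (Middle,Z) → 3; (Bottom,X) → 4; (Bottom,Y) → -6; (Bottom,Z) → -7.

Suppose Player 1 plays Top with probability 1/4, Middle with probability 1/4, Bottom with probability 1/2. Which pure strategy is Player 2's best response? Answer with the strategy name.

Z

If Player 2 plays X, Player 1's expected payoff is (1/4)·(-7) + (1/4)·(-1) + (1/2)·4 = 0.
If Player 2 plays Y, Player 1's expected payoff is (1/4)·(-2) + (1/4)·8 + (1/2)·(-6) = -3/2.
If Player 2 plays Z, Player 1's expected payoff is (1/4)·(-5) + (1/4)·3 + (1/2)·(-7) = -4.
Player 2 minimizes Player 1's payoff; the smallest is -4, so the best response is Z.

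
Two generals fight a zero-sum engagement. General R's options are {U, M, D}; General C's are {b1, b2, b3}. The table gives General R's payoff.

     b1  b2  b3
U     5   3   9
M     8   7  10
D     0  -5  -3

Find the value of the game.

Row minima: U → 3, M → 7, D → -5; maximin = 7.
Column maxima: b1 → 8, b2 → 7, b3 → 10; minimax = 7.
Since maximin = minimax = 7, there is a saddle point and the value is 7.

7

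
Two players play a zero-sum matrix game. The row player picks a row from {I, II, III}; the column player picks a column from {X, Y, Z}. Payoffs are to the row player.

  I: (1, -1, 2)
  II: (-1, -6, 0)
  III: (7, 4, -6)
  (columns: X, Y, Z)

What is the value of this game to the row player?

2/13

Row minima: I → -1, II → -6, III → -6; maximin = -1.
Column maxima: X → 7, Y → 4, Z → 2; minimax = 2.
-1 ≠ 2, so there is no saddle point; optimal play is mixed.
II is strictly dominated by I, so the row player never plays it.
X is strictly dominated by Y (it gives the row player strictly more in every row), so the column player never plays it.
On the remaining 2×2 (I, III vs Y, Z):
Let the row player play I with probability p. Expected payoff against Y: (-1)p + 4(1−p) = −5p + 4; against Z: 2p + (-6)(1−p) = 8p − 6.
Setting these equal: −5p + 4 = 8p − 6 ⇒ −13p = -10 ⇒ p = 10/13, and the value is (-5)·(10/13) + 4 = 2/13.
For the column player: with q = P(Y), equating I's and III's payoffs gives −3q + 2 = 10q − 6 ⇒ q = 8/13.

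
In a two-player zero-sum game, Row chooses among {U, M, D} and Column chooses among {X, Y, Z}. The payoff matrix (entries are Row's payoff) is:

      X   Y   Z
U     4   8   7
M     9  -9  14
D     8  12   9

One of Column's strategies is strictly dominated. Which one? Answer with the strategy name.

X holds Row's payoff strictly below Z in every row: 4 < 7, 9 < 14, 8 < 9.
So Z is strictly dominated for Column.

Z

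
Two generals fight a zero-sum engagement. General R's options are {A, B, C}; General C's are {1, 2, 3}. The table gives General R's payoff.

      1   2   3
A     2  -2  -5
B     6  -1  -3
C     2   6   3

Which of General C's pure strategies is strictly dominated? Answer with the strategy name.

2

3 holds General R's payoff strictly below 2 in every row: -5 < -2, -3 < -1, 3 < 6.
So 2 is strictly dominated for General C.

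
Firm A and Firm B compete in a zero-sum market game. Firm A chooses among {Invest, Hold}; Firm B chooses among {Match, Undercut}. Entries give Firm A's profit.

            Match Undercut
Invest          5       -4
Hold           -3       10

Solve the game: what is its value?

Row minima: Invest → -4, Hold → -3; maximin = -3.
Column maxima: Match → 5, Undercut → 10; minimax = 5.
-3 ≠ 5, so there is no saddle point; optimal play is mixed.
Let Firm A play Invest with probability p. Expected payoff against Match: 5p + (-3)(1−p) = 8p − 3; against Undercut: (-4)p + 10(1−p) = −14p + 10.
Setting these equal: 8p − 3 = −14p + 10 ⇒ 22p = 13 ⇒ p = 13/22, and the value is (8)·(13/22) − 3 = 19/11.
For Firm B: with q = P(Match), equating Invest's and Hold's payoffs gives 9q − 4 = −13q + 10 ⇒ q = 7/11.

19/11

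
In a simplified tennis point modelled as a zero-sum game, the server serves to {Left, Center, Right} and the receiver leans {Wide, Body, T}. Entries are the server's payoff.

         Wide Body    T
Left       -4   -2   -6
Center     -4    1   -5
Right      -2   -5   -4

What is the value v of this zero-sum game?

-29/7

Row minima: Left → -6, Center → -5, Right → -5; maximin = -5.
Column maxima: Wide → -2, Body → 1, T → -4; minimax = -4.
-5 ≠ -4, so there is no saddle point; optimal play is mixed.
Wide is strictly dominated by T (it gives the server strictly more in every row), so the receiver never plays it.
With Wide eliminated, Left is strictly dominated by Center (Center gives the server strictly more in every remaining column), so the server never plays it.
On the remaining 2×2 (Center, Right vs Body, T):
Let the server play Center with probability p. Expected payoff against Body: 1p + (-5)(1−p) = 6p − 5; against T: (-5)p + (-4)(1−p) = −p − 4.
Setting these equal: 6p − 5 = −p − 4 ⇒ 7p = 1 ⇒ p = 1/7, and the value is (6)·(1/7) − 5 = -29/7.
For the receiver: with q = P(Body), equating Center's and Right's payoffs gives 6q − 5 = −q − 4 ⇒ q = 1/7.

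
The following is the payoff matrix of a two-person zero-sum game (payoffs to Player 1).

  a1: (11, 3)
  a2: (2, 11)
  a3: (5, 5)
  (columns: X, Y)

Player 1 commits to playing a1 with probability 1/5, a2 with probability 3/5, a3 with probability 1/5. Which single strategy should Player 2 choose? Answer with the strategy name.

If Player 2 plays X, Player 1's expected payoff is (1/5)·11 + (3/5)·2 + (1/5)·5 = 22/5.
If Player 2 plays Y, Player 1's expected payoff is (1/5)·3 + (3/5)·11 + (1/5)·5 = 41/5.
Player 2 minimizes Player 1's payoff; the smallest is 22/5, so the best response is X.

X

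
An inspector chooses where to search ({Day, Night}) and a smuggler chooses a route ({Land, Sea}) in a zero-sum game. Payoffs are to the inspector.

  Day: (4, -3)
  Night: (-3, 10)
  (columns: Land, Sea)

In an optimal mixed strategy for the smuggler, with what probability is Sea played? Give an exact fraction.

7/20

Row minima: Day → -3, Night → -3; maximin = -3.
Column maxima: Land → 4, Sea → 10; minimax = 4.
-3 ≠ 4, so there is no saddle point; optimal play is mixed.
Let the inspector play Day with probability p. Expected payoff against Land: 4p + (-3)(1−p) = 7p − 3; against Sea: (-3)p + 10(1−p) = −13p + 10.
Setting these equal: 7p − 3 = −13p + 10 ⇒ 20p = 13 ⇒ p = 13/20, and the value is (7)·(13/20) − 3 = 31/20.
For the smuggler: with q = P(Land), equating Day's and Night's payoffs gives 7q − 3 = −13q + 10 ⇒ q = 13/20.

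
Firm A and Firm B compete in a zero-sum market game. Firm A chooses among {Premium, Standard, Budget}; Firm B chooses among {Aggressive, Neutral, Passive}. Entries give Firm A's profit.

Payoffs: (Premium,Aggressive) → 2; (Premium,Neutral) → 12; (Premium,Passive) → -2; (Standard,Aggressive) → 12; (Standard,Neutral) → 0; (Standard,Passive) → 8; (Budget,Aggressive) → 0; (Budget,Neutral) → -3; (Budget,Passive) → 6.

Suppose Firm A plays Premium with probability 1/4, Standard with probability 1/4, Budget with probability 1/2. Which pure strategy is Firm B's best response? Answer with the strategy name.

If Firm B plays Aggressive, Firm A's expected payoff is (1/4)·2 + (1/4)·12 + (1/2)·0 = 7/2.
If Firm B plays Neutral, Firm A's expected payoff is (1/4)·12 + (1/4)·0 + (1/2)·(-3) = 3/2.
If Firm B plays Passive, Firm A's expected payoff is (1/4)·(-2) + (1/4)·8 + (1/2)·6 = 9/2.
Firm B minimizes Firm A's payoff; the smallest is 3/2, so the best response is Neutral.

Neutral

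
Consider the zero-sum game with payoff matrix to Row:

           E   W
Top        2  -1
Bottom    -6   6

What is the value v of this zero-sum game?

2/5

Row minima: Top → -1, Bottom → -6; maximin = -1.
Column maxima: E → 2, W → 6; minimax = 2.
-1 ≠ 2, so there is no saddle point; optimal play is mixed.
Let Row play Top with probability p. Expected payoff against E: 2p + (-6)(1−p) = 8p − 6; against W: (-1)p + 6(1−p) = −7p + 6.
Setting these equal: 8p − 6 = −7p + 6 ⇒ 15p = 12 ⇒ p = 4/5, and the value is (8)·(4/5) − 6 = 2/5.
For Column: with q = P(E), equating Top's and Bottom's payoffs gives 3q − 1 = −12q + 6 ⇒ q = 7/15.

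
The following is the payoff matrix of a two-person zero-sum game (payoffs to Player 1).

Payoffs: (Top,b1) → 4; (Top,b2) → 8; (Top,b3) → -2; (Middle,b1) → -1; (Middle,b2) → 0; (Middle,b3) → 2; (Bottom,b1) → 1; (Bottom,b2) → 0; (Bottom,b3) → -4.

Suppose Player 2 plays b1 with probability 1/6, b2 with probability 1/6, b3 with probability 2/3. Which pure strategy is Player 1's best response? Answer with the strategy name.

Middle

Expected payoff of Top: (1/6)·4 + (1/6)·8 + (2/3)·(-2) = 2/3.
Expected payoff of Middle: (1/6)·(-1) + (1/6)·0 + (2/3)·2 = 7/6.
Expected payoff of Bottom: (1/6)·1 + (1/6)·0 + (2/3)·(-4) = -5/2.
The largest is 7/6, so Player 1's best response is Middle.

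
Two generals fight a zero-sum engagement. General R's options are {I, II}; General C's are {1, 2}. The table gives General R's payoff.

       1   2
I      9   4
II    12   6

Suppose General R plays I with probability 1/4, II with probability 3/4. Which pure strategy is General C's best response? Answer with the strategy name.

2

If General C plays 1, General R's expected payoff is (1/4)·9 + (3/4)·12 = 45/4.
If General C plays 2, General R's expected payoff is (1/4)·4 + (3/4)·6 = 11/2.
General C minimizes General R's payoff; the smallest is 11/2, so the best response is 2.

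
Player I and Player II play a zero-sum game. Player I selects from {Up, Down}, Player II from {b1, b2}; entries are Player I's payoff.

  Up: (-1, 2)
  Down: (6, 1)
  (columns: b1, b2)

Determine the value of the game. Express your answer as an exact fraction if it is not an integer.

13/8

Row minima: Up → -1, Down → 1; maximin = 1.
Column maxima: b1 → 6, b2 → 2; minimax = 2.
1 ≠ 2, so there is no saddle point; optimal play is mixed.
Let Player I play Up with probability p. Expected payoff against b1: (-1)p + 6(1−p) = −7p + 6; against b2: 2p + 1(1−p) = p + 1.
Setting these equal: −7p + 6 = p + 1 ⇒ −8p = -5 ⇒ p = 5/8, and the value is (-7)·(5/8) + 6 = 13/8.
For Player II: with q = P(b1), equating Up's and Down's payoffs gives −3q + 2 = 5q + 1 ⇒ q = 1/8.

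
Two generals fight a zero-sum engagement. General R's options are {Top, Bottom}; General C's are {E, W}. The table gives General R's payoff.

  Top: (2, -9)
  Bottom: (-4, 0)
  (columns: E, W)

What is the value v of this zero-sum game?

-12/5

Row minima: Top → -9, Bottom → -4; maximin = -4.
Column maxima: E → 2, W → 0; minimax = 0.
-4 ≠ 0, so there is no saddle point; optimal play is mixed.
Let General R play Top with probability p. Expected payoff against E: 2p + (-4)(1−p) = 6p − 4; against W: (-9)p + 0(1−p) = −9p.
Setting these equal: 6p − 4 = −9p ⇒ 15p = 4 ⇒ p = 4/15, and the value is (6)·(4/15) − 4 = -12/5.
For General C: with q = P(E), equating Top's and Bottom's payoffs gives 11q − 9 = −4q ⇒ q = 3/5.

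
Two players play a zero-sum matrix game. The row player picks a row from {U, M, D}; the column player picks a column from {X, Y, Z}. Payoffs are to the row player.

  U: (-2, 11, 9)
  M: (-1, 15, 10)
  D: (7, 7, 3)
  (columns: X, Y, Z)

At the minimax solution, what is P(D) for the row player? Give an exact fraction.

11/15

Row minima: U → -2, M → -1, D → 3; maximin = 3.
Column maxima: X → 7, Y → 15, Z → 10; minimax = 7.
3 ≠ 7, so there is no saddle point; optimal play is mixed.
U is strictly dominated by M, so the row player never plays it.
Y is strictly dominated by Z (it gives the row player strictly more in every row), so the column player never plays it.
On the remaining 2×2 (M, D vs X, Z):
Let the row player play M with probability p. Expected payoff against X: (-1)p + 7(1−p) = −8p + 7; against Z: 10p + 3(1−p) = 7p + 3.
Setting these equal: −8p + 7 = 7p + 3 ⇒ −15p = -4 ⇒ p = 4/15, and the value is (-8)·(4/15) + 7 = 73/15.
For the column player: with q = P(X), equating M's and D's payoffs gives −11q + 10 = 4q + 3 ⇒ q = 7/15.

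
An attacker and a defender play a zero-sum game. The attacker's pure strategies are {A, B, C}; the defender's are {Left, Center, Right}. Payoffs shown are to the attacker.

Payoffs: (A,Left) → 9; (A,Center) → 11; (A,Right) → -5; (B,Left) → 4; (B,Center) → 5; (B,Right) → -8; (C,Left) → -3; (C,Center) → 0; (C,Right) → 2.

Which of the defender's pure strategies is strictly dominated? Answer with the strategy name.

Center

Left holds the attacker's payoff strictly below Center in every row: 9 < 11, 4 < 5, -3 < 0.
So Center is strictly dominated for the defender.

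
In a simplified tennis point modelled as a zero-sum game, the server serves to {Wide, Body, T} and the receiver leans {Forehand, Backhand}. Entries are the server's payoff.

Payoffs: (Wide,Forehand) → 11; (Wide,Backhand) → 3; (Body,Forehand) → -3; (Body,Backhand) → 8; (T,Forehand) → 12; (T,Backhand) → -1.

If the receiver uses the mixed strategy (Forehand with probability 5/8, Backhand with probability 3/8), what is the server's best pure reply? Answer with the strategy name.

Wide

Expected payoff of Wide: (5/8)·11 + (3/8)·3 = 8.
Expected payoff of Body: (5/8)·(-3) + (3/8)·8 = 9/8.
Expected payoff of T: (5/8)·12 + (3/8)·(-1) = 57/8.
The largest is 8, so the server's best response is Wide.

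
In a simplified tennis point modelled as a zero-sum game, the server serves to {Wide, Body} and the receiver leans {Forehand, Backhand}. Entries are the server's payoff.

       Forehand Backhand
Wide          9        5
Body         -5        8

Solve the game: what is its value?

97/17

Row minima: Wide → 5, Body → -5; maximin = 5.
Column maxima: Forehand → 9, Backhand → 8; minimax = 8.
5 ≠ 8, so there is no saddle point; optimal play is mixed.
Let the server play Wide with probability p. Expected payoff against Forehand: 9p + (-5)(1−p) = 14p − 5; against Backhand: 5p + 8(1−p) = −3p + 8.
Setting these equal: 14p − 5 = −3p + 8 ⇒ 17p = 13 ⇒ p = 13/17, and the value is (14)·(13/17) − 5 = 97/17.
For the receiver: with q = P(Forehand), equating Wide's and Body's payoffs gives 4q + 5 = −13q + 8 ⇒ q = 3/17.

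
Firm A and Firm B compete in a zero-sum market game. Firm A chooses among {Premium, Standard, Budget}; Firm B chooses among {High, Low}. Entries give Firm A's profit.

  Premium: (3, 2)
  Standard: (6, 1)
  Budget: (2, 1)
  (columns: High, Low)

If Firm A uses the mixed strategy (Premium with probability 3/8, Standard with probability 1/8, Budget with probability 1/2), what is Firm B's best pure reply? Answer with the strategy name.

Low

If Firm B plays High, Firm A's expected payoff is (3/8)·3 + (1/8)·6 + (1/2)·2 = 23/8.
If Firm B plays Low, Firm A's expected payoff is (3/8)·2 + (1/8)·1 + (1/2)·1 = 11/8.
Firm B minimizes Firm A's payoff; the smallest is 11/8, so the best response is Low.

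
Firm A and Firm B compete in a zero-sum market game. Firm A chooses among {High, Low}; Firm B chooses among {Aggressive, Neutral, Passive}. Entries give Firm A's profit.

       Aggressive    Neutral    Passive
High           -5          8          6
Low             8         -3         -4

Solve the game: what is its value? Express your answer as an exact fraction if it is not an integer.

Row minima: High → -5, Low → -4; maximin = -4.
Column maxima: Aggressive → 8, Neutral → 8, Passive → 6; minimax = 6.
-4 ≠ 6, so there is no saddle point; optimal play is mixed.
Neutral is strictly dominated by Passive (it gives Firm A strictly more in every row), so Firm B never plays it.
On the remaining 2×2 (High, Low vs Aggressive, Passive):
Let Firm A play High with probability p. Expected payoff against Aggressive: (-5)p + 8(1−p) = −13p + 8; against Passive: 6p + (-4)(1−p) = 10p − 4.
Setting these equal: −13p + 8 = 10p − 4 ⇒ −23p = -12 ⇒ p = 12/23, and the value is (-13)·(12/23) + 8 = 28/23.
For Firm B: with q = P(Aggressive), equating High's and Low's payoffs gives −11q + 6 = 12q − 4 ⇒ q = 10/23.

28/23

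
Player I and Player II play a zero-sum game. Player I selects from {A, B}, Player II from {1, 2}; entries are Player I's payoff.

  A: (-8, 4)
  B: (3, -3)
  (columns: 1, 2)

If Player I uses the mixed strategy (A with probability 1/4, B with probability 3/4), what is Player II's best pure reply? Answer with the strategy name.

2

If Player II plays 1, Player I's expected payoff is (1/4)·(-8) + (3/4)·3 = 1/4.
If Player II plays 2, Player I's expected payoff is (1/4)·4 + (3/4)·(-3) = -5/4.
Player II minimizes Player I's payoff; the smallest is -5/4, so the best response is 2.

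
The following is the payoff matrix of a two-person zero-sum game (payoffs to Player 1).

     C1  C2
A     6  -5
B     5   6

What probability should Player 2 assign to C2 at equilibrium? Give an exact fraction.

Row minima: A → -5, B → 5; maximin = 5.
Column maxima: C1 → 6, C2 → 6; minimax = 6.
5 ≠ 6, so there is no saddle point; optimal play is mixed.
Let Player 1 play A with probability p. Expected payoff against C1: 6p + 5(1−p) = p + 5; against C2: (-5)p + 6(1−p) = −11p + 6.
Setting these equal: p + 5 = −11p + 6 ⇒ 12p = 1 ⇒ p = 1/12, and the value is (1)·(1/12) + 5 = 61/12.
For Player 2: with q = P(C1), equating A's and B's payoffs gives 11q − 5 = −q + 6 ⇒ q = 11/12.

1/12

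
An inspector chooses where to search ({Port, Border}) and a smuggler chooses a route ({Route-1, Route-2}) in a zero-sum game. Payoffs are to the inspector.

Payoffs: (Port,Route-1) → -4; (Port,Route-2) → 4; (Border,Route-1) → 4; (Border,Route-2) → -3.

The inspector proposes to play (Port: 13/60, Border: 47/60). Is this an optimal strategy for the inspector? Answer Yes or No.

Against Route-1 this mix gives (13/60)·(-4) + (47/60)·4 = 34/15.
Against Route-2 this mix gives (13/60)·4 + (47/60)·(-3) = -89/60.
The smuggler will play Route-2, holding the inspector to -89/60. Shifting weight toward the row that does better against Route-2 would raise this floor (the equalizing mix achieves 4/15 against both Route-2 and Route-1), so the proposed strategy is not optimal.

No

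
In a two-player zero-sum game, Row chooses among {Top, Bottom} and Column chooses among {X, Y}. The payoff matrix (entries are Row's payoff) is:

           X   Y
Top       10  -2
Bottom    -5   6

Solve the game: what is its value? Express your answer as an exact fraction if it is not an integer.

50/23

Row minima: Top → -2, Bottom → -5; maximin = -2.
Column maxima: X → 10, Y → 6; minimax = 6.
-2 ≠ 6, so there is no saddle point; optimal play is mixed.
Let Row play Top with probability p. Expected payoff against X: 10p + (-5)(1−p) = 15p − 5; against Y: (-2)p + 6(1−p) = −8p + 6.
Setting these equal: 15p − 5 = −8p + 6 ⇒ 23p = 11 ⇒ p = 11/23, and the value is (15)·(11/23) − 5 = 50/23.
For Column: with q = P(X), equating Top's and Bottom's payoffs gives 12q − 2 = −11q + 6 ⇒ q = 8/23.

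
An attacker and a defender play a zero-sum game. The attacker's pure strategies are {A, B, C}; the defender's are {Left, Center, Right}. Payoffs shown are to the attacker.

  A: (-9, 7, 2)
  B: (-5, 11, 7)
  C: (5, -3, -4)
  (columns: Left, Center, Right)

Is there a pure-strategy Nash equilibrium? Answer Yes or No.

Row minima: A → -9, B → -5, C → -4; maximin = -4.
Column maxima: Left → 5, Center → 11, Right → 7; minimax = 5.
-4 ≠ 5, so no pure-strategy equilibrium exists.

No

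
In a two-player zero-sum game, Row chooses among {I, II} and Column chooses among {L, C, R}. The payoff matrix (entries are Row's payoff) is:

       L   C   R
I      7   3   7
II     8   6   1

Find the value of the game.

13/3

Row minima: I → 3, II → 1; maximin = 3.
Column maxima: L → 8, C → 6, R → 7; minimax = 6.
3 ≠ 6, so there is no saddle point; optimal play is mixed.
L is strictly dominated by C (it gives Row strictly more in every row), so Column never plays it.
On the remaining 2×2 (I, II vs C, R):
Let Row play I with probability p. Expected payoff against C: 3p + 6(1−p) = −3p + 6; against R: 7p + 1(1−p) = 6p + 1.
Setting these equal: −3p + 6 = 6p + 1 ⇒ −9p = -5 ⇒ p = 5/9, and the value is (-3)·(5/9) + 6 = 13/3.
For Column: with q = P(C), equating I's and II's payoffs gives −4q + 7 = 5q + 1 ⇒ q = 2/3.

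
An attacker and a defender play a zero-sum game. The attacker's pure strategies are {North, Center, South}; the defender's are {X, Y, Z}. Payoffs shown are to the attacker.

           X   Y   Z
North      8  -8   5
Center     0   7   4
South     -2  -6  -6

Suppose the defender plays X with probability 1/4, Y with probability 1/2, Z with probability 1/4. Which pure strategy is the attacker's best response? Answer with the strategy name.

Expected payoff of North: (1/4)·8 + (1/2)·(-8) + (1/4)·5 = -3/4.
Expected payoff of Center: (1/4)·0 + (1/2)·7 + (1/4)·4 = 9/2.
Expected payoff of South: (1/4)·(-2) + (1/2)·(-6) + (1/4)·(-6) = -5.
The largest is 9/2, so the attacker's best response is Center.

Center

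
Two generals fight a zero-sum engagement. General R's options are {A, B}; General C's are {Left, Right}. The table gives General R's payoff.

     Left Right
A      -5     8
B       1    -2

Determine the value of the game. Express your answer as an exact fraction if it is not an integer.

-1/8

Row minima: A → -5, B → -2; maximin = -2.
Column maxima: Left → 1, Right → 8; minimax = 1.
-2 ≠ 1, so there is no saddle point; optimal play is mixed.
Let General R play A with probability p. Expected payoff against Left: (-5)p + 1(1−p) = −6p + 1; against Right: 8p + (-2)(1−p) = 10p − 2.
Setting these equal: −6p + 1 = 10p − 2 ⇒ −16p = -3 ⇒ p = 3/16, and the value is (-6)·(3/16) + 1 = -1/8.
For General C: with q = P(Left), equating A's and B's payoffs gives −13q + 8 = 3q − 2 ⇒ q = 5/8.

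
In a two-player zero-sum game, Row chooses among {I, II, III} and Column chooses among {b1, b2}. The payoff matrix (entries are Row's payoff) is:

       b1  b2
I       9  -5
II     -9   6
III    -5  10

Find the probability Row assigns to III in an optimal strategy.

14/29

Row minima: I → -5, II → -9, III → -5; maximin = -5.
Column maxima: b1 → 9, b2 → 10; minimax = 9.
-5 ≠ 9, so there is no saddle point; optimal play is mixed.
II is strictly dominated by III, so Row never plays it.
On the remaining 2×2 (I, III vs b1, b2):
Let Row play I with probability p. Expected payoff against b1: 9p + (-5)(1−p) = 14p − 5; against b2: (-5)p + 10(1−p) = −15p + 10.
Setting these equal: 14p − 5 = −15p + 10 ⇒ 29p = 15 ⇒ p = 15/29, and the value is (14)·(15/29) − 5 = 65/29.
For Column: with q = P(b1), equating I's and III's payoffs gives 14q − 5 = −15q + 10 ⇒ q = 15/29.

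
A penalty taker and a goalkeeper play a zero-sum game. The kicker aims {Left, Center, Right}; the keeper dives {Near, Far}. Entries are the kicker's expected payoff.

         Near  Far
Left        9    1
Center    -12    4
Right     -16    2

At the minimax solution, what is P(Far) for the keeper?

Row minima: Left → 1, Center → -12, Right → -16; maximin = 1.
Column maxima: Near → 9, Far → 4; minimax = 4.
1 ≠ 4, so there is no saddle point; optimal play is mixed.
Right is strictly dominated by Center, so the kicker never plays it.
On the remaining 2×2 (Left, Center vs Near, Far):
Let the kicker play Left with probability p. Expected payoff against Near: 9p + (-12)(1−p) = 21p − 12; against Far: 1p + 4(1−p) = −3p + 4.
Setting these equal: 21p − 12 = −3p + 4 ⇒ 24p = 16 ⇒ p = 2/3, and the value is (21)·(2/3) − 12 = 2.
For the keeper: with q = P(Near), equating Left's and Center's payoffs gives 8q + 1 = −16q + 4 ⇒ q = 1/8.

7/8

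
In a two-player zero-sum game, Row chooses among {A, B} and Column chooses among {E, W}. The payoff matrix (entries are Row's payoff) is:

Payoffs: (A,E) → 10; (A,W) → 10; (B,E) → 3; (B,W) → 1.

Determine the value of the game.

Row minima: A → 10, B → 1; maximin = 10.
Column maxima: E → 10, W → 10; minimax = 10.
Since maximin = minimax = 10, there is a saddle point and the value is 10.

10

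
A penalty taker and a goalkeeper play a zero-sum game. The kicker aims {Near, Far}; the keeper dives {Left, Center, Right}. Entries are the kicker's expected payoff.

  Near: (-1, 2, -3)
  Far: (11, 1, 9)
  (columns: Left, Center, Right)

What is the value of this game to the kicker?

Row minima: Near → -3, Far → 1; maximin = 1.
Column maxima: Left → 11, Center → 2, Right → 9; minimax = 2.
1 ≠ 2, so there is no saddle point; optimal play is mixed.
Left is strictly dominated by Right (it gives the kicker strictly more in every row), so the keeper never plays it.
On the remaining 2×2 (Near, Far vs Center, Right):
Let the kicker play Near with probability p. Expected payoff against Center: 2p + 1(1−p) = p + 1; against Right: (-3)p + 9(1−p) = −12p + 9.
Setting these equal: p + 1 = −12p + 9 ⇒ 13p = 8 ⇒ p = 8/13, and the value is (1)·(8/13) + 1 = 21/13.
For the keeper: with q = P(Center), equating Near's and Far's payoffs gives 5q − 3 = −8q + 9 ⇒ q = 12/13.

21/13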